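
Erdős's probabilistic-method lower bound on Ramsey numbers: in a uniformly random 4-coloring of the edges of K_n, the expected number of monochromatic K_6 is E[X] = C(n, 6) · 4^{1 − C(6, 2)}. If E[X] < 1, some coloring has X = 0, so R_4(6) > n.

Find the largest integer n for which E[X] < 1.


We need C(n, 6) · 4^{1 − 15} < 1, i.e. C(n, 6) < 4^{15 − 1} = 268435456.
Check values of n near the boundary:
  n = 75: C(75, 6) = 201359550; 201359550 < 268435456? YES
  n = 76: C(76, 6) = 218618940; 218618940 < 268435456? YES
  n = 77: C(77, 6) = 237093780; 237093780 < 268435456? YES
  n = 78: C(78, 6) = 256851595; 256851595 < 268435456? YES
  n = 79: C(79, 6) = 277962685; 277962685 < 268435456? NO
  n = 80: C(80, 6) = 300500200; 300500200 < 268435456? NO
  n = 81: C(81, 6) = 324540216; 324540216 < 268435456? NO
The largest n with C(n, 6) < 268435456 is n = 78 (where E[X] = 256851595/268435456 ≈ 0.956847). Hence R_4(6) > 78, i.e. R_4(6) ≥ 79.

Largest n = 78; hence R_4(6) > 78.


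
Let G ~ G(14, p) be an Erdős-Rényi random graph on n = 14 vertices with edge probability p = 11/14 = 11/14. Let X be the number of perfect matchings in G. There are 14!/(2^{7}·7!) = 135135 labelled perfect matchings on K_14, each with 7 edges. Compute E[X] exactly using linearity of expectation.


K_14 has 14!/(2^{7}·7!) = 135135 labelled perfect matchings.
For each such perfect matching H, let X_H = 1 if all 7 edges of H are present in G. Then P[X_H = 1] = p^{7} = (11/14)^{7} = 19487171/105413504.
Summing the indicators: E[X] = Σ_H E[X_H] = 135135 · p^{7} = 135135 · 19487171/105413504 = 376199836155/15059072.
Numerically: E[X] ≈ 24981.6.

E[X] = 135135 · (11/14)^{7} = 376199836155/15059072 ≈ 24981.6.


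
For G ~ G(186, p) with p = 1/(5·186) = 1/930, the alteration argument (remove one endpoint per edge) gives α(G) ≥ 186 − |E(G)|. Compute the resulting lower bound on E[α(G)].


E[|E(G)|] = C(186, 2)·p = 17205 · (1/930) = 37/2.
E[α(G)] ≥ n − E[|E(G)|] = 186 − 37/2 = 335/2.
Numerically: ≈ 167.500.
(This is only a lower bound; the true E[α(G)] may be larger.)

E[α(G)] ≥ 335/2 ≈ 167.500.


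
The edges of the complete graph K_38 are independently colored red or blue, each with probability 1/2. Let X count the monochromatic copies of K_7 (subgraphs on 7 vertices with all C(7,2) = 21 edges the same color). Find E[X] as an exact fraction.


Let X = Σ_S X_S over the C(38, 7) = 12620256 subsets S of size 7, where X_S = 1 if the K_7 on S is monochromatic.
For a fixed S, the K_7 on S has C(7, 2) = 21 edges. P[all 21 edges red] = (1/2)^21, and likewise for blue, so P[monochromatic] = 2·(1/2)^21 = 2^{1 − 21} = 1/1048576.
By linearity of expectation: E[X] = C(38, 7) · 2^{1 − 21} = 12620256 · 1/1048576 = 394383/32768.
Numerically: E[X] ≈ 12.035614.

E[X] = C(38,7)·2^(1−C(7,2)) = 394383/32768 ≈ 12.035614.


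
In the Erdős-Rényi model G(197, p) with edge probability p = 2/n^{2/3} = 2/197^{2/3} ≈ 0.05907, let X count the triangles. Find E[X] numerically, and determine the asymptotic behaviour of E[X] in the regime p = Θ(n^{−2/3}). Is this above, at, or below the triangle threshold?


Number of potential triangles: C(197, 3) = 1254890.
Each occurs with probability p³ ≈ (0.05907)³ ≈ 2.061378e-04.
By linearity: E[X] = C(197, 3)·p³ ≈ 1254890 · 2.061378e-04 ≈ 258.6802.
Since α = 2/3 < 1, p = c/n^{2/3} ≫ 1/n is above the triangle threshold p ~ 1/n. Asymptotically E[X] ~ (c³/6)·n^{3(1−α)} = (2³/6)·n^{1} → ∞; triangles are abundant w.h.p.

E[X] ≈ 258.6802; in regime p = Θ(1/n^{2/3}) E[X] diverges (above the triangle threshold p ~ 1/n).


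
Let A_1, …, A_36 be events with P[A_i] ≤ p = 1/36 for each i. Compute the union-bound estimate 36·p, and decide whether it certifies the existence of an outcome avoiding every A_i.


Union bound: P[∪_{i=1}^{36} A_i] ≤ Σ_i P[A_i] ≤ 36·p = 36·(1/36) = 1.
Numerically: 1 ≈ 1.000.
Is 1 < 1? NO.
Since the bound 1 is ≥ 1, the union bound is uninformative here; it does NOT by itself certify existence.

36·p = 1 ≈ 1.000; existence NOT certified by the union bound.


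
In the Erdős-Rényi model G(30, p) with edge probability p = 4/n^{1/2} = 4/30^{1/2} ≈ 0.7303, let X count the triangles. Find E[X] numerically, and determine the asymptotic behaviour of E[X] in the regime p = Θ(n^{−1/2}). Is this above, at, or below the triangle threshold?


Number of potential triangles: C(30, 3) = 4060.
Each occurs with probability p³ ≈ (0.7303)³ ≈ 3.894916e-01.
By linearity: E[X] = C(30, 3)·p³ ≈ 4060 · 3.894916e-01 ≈ 1581.3359.
Since α = 1/2 < 1, p = c/n^{1/2} ≫ 1/n is above the triangle threshold p ~ 1/n. Asymptotically E[X] ~ (c³/6)·n^{3(1−α)} = (4³/6)·n^{1.5} → ∞; triangles are abundant w.h.p.

E[X] ≈ 1581.3359; in regime p = Θ(1/n^{1/2}) E[X] diverges (above the triangle threshold p ~ 1/n).


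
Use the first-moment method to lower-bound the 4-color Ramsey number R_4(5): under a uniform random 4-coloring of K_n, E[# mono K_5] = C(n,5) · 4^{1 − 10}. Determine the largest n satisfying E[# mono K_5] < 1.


We need C(n, 5) · 4^{1 − 10} < 1, i.e. C(n, 5) < 4^{10 − 1} = 262144.
Check values of n near the boundary:
  n = 30: C(30, 5) = 142506; 142506 < 262144? YES
  n = 31: C(31, 5) = 169911; 169911 < 262144? YES
  n = 32: C(32, 5) = 201376; 201376 < 262144? YES
  n = 33: C(33, 5) = 237336; 237336 < 262144? YES
  n = 34: C(34, 5) = 278256; 278256 < 262144? NO
The largest n with C(n, 5) < 262144 is n = 33 (where E[X] = 29667/32768 ≈ 0.9053650). Hence R_4(5) > 33, i.e. R_4(5) ≥ 34.

Largest n = 33; hence R_4(5) > 33.


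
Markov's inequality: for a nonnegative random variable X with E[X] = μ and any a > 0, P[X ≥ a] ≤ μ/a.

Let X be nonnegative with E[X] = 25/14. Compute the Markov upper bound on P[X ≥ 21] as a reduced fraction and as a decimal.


μ = E[X] = 25/14, a = 21.
Markov: P[X ≥ 21] ≤ μ/a = (25/14)/21 = 25/294.
Numerically: ≈ 0.0850.
(Since a = 21 > μ = 1.7857, the bound 25/294 is < 1 and informative.)

P[X ≥ 21] ≤ 25/294 ≈ 0.0850.


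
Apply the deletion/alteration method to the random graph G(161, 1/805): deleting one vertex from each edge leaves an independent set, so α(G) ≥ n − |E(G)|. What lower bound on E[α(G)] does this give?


E[|E(G)|] = C(161, 2)·p = 12880 · (1/805) = 16.
E[α(G)] ≥ n − E[|E(G)|] = 161 − 16 = 145.
Numerically: ≈ 145.000.
(This is only a lower bound; the true E[α(G)] may be larger.)

E[α(G)] ≥ 145 ≈ 145.000.


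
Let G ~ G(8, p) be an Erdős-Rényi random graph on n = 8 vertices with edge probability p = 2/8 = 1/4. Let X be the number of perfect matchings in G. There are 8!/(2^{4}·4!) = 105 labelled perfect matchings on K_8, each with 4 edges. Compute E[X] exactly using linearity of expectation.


K_8 has 8!/(2^{4}·4!) = 105 labelled perfect matchings.
For each such perfect matching H, let X_H = 1 if all 4 edges of H are present in G. Then P[X_H = 1] = p^{4} = (1/4)^{4} = 1/256.
Summing the indicators: E[X] = Σ_H E[X_H] = 105 · p^{4} = 105 · 1/256 = 105/256.
Numerically: E[X] ≈ 0.410156.

E[X] = 105 · (1/4)^{4} = 105/256 ≈ 0.410156.


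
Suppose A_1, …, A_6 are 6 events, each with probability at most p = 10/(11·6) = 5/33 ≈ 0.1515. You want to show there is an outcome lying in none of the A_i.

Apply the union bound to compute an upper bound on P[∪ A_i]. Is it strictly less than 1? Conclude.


Union bound: P[∪_{i=1}^{6} A_i] ≤ Σ_i P[A_i] ≤ 6·p = 6·(5/33) = 10/11.
Numerically: 10/11 ≈ 0.9091.
Is 10/11 < 1? YES.
Since P[∪ A_i] ≤ 10/11 < 1, the complement has P[∩ A_i^c] ≥ 1 − 10/11 = 1/11 > 0, so some outcome avoids every A_i.

6·p = 10/11 ≈ 0.9091; existence CERTIFIED by the union bound.


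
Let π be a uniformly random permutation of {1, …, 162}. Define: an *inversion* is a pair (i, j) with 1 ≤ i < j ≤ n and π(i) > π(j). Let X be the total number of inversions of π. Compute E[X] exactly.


Write X = Σ X_I over the C(162, 2) = 13041 pairs i < j, with X_I the indicator of one inversion.
There are 13041 indicators.
For each fixed pair i < j, the values π(i) and π(j) are two distinct elements of {1, …, 162} in uniformly random order; by symmetry P[π(i) > π(j)] = 1/2.
By linearity: E[X] = 13041 · (1/2) = C(162, 2) · (1/2) = 13041/2 = 13041/2 ≈ 6520.50000.

E[X] = 13041/2 = 6520.50000.


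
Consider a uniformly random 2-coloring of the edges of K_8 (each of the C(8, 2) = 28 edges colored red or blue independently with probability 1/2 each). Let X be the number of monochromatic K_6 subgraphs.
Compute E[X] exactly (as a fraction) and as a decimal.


Let X = Σ_S X_S over the C(8, 6) = 28 subsets S of size 6, where X_S = 1 if the K_6 on S is monochromatic.
For a fixed S, the K_6 on S has C(6, 2) = 15 edges. P[all 15 edges red] = (1/2)^15, and likewise for blue, so P[monochromatic] = 2·(1/2)^15 = 2^{1 − 15} = 1/16384.
By linearity of expectation: E[X] = C(8, 6) · 2^{1 − 15} = 28 · 1/16384 = 7/4096.
Numerically: E[X] ≈ 0.001709.

E[X] = C(8,6)·2^(1−C(6,2)) = 7/4096 ≈ 0.001709.


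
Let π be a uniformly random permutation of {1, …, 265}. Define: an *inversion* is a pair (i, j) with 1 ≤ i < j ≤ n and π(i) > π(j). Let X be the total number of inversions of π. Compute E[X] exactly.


Write X = Σ X_I over the C(265, 2) = 34980 pairs i < j, with X_I the indicator of one inversion.
There are 34980 indicators.
For each fixed pair i < j, the values π(i) and π(j) are two distinct elements of {1, …, 265} in uniformly random order; by symmetry P[π(i) > π(j)] = 1/2.
By linearity: E[X] = 34980 · (1/2) = C(265, 2) · (1/2) = 34980/2 = 17490 ≈ 17490.00000.

E[X] = 17490 = 17490.00000.


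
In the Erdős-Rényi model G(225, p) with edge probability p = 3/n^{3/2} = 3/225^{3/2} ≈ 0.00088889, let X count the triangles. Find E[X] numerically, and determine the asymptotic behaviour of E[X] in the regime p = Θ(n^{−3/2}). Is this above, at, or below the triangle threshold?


Number of potential triangles: C(225, 3) = 1873200.
Each occurs with probability p³ ≈ (0.00088889)³ ≈ 7.0233196e-10.
By linearity: E[X] = C(225, 3)·p³ ≈ 1873200 · 7.0233196e-10 ≈ 0.00132.
Since α = 3/2 > 1, p = c/n^{3/2} = o(1/n) is below the triangle threshold p ~ 1/n. Asymptotically E[X] ~ (c³/6)·n^{3(1−α)} = (3³/6)·n^{-1.5} → 0, so by Markov's inequality G has no triangles w.h.p.

E[X] ≈ 0.00132; in regime p = Θ(1/n^{3/2}) E[X] tends to 0 (below the triangle threshold p ~ 1/n).


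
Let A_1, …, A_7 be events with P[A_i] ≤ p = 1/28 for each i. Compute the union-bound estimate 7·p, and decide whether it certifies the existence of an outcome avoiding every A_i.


Union bound: P[∪_{i=1}^{7} A_i] ≤ Σ_i P[A_i] ≤ 7·p = 7·(1/28) = 1/4.
Numerically: 1/4 ≈ 0.2500000.
Is 1/4 < 1? YES.
Since P[∪ A_i] ≤ 1/4 < 1, the complement has P[∩ A_i^c] ≥ 1 − 1/4 = 3/4 > 0, so some outcome avoids every A_i.

7·p = 1/4 ≈ 0.2500000; existence CERTIFIED by the union bound.


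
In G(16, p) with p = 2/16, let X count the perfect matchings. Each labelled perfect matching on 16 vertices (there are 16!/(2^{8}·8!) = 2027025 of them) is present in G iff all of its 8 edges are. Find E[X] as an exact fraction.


K_16 has 16!/(2^{8}·8!) = 2027025 labelled perfect matchings.
For each such perfect matching H, let X_H = 1 if all 8 edges of H are present in G. Then P[X_H = 1] = p^{8} = (1/8)^{8} = 1/16777216.
By linearity of expectation: E[X] = Σ_H E[X_H] = 2027025 · p^{8} = 2027025 · 1/16777216 = 2027025/16777216.
Numerically: E[X] ≈ 0.12082.

E[X] = 2027025 · (1/8)^{8} = 2027025/16777216 ≈ 0.12082.


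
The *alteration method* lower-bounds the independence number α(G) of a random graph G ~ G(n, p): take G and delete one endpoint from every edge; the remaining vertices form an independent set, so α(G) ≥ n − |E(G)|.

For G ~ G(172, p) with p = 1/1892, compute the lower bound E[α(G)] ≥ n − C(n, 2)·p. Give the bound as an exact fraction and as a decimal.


E[|E(G)|] = C(172, 2)·p = 14706 · (1/1892) = 171/22.
E[α(G)] ≥ n − E[|E(G)|] = 172 − 171/22 = 3613/22.
Numerically: ≈ 164.2273.
(This is only a lower bound; the true E[α(G)] may be larger.)

E[α(G)] ≥ 3613/22 ≈ 164.2273.


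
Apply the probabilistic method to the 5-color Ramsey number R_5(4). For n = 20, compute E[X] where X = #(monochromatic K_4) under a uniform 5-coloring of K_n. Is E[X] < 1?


E[X] = C(20, 4) · 5^{1 − 6} = 4845 · 5^{−5} = 4845/3125.
As a reduced fraction: E[X] = 969/625 ≈ 1.5504000.
Is E[X] < 1? NO.
Since E[X] ≥ 1, the first-moment bound is inconclusive at n = 20; it does NOT by itself certify R_5(4) > 20.

E[X] = 969/625 ≈ 1.5504000; E[X] ≥ 1; first-moment method inconclusive here.


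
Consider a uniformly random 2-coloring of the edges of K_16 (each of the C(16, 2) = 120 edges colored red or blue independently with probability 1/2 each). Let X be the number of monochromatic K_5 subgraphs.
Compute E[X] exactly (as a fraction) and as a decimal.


Let X = Σ_S X_S over the C(16, 5) = 4368 subsets S of size 5, where X_S = 1 if the K_5 on S is monochromatic.
For a fixed S, the K_5 on S has C(5, 2) = 10 edges. P[all 10 edges red] = (1/2)^10, and likewise for blue, so P[monochromatic] = 2·(1/2)^10 = 2^{1 − 10} = 1/512.
Summing: E[X] = C(16, 5) · 2^{1 − 10} = 4368 · 1/512 = 273/32.
Numerically: E[X] ≈ 8.531.

E[X] = C(16,5)·2^(1−C(5,2)) = 273/32 ≈ 8.531.


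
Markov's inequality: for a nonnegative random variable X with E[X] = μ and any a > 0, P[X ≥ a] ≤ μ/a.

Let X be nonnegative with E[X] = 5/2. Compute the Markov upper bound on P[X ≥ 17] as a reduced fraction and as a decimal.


μ = E[X] = 5/2, a = 17.
Markov: P[X ≥ 17] ≤ μ/a = (5/2)/17 = 5/34.
Numerically: ≈ 0.14706.
(Since a = 17 > μ = 2.50000, the bound 5/34 is < 1 and informative.)

P[X ≥ 17] ≤ 5/34 ≈ 0.14706.


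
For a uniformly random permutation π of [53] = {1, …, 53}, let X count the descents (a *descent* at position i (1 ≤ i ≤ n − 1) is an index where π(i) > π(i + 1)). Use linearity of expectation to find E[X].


Write X = Σ X_I over i = 1, …, 52, with X_I the indicator of one descent.
There are 52 indicators.
For each fixed i, the pair (π(i), π(i+1)) is a uniformly random ordered pair of distinct values from {1, …, 53}; by symmetry P[π(i) > π(i+1)] = 1/2.
By linearity: E[X] = 52 · (1/2) = (53 − 1) · (1/2) = 26 ≈ 26.000.

E[X] = 26 = 26.000.


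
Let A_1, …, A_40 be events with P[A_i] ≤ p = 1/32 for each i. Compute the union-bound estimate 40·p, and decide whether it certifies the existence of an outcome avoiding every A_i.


Union bound: P[∪_{i=1}^{40} A_i] ≤ Σ_i P[A_i] ≤ 40·p = 40·(1/32) = 5/4.
Numerically: 5/4 ≈ 1.250000.
Is 5/4 < 1? NO.
Since the bound 5/4 is ≥ 1, the union bound is uninformative here; it does NOT by itself certify existence.

40·p = 5/4 ≈ 1.250000; existence NOT certified by the union bound.


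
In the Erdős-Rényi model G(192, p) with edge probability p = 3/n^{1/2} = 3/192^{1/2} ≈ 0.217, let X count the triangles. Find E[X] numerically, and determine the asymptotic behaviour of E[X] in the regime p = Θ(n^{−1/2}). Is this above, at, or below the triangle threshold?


Number of potential triangles: C(192, 3) = 1161280.
Each occurs with probability p³ ≈ (0.217)³ ≈ 1.01487e-02.
By linearity: E[X] = C(192, 3)·p³ ≈ 1161280 · 1.01487e-02 ≈ 11785.523.
Since α = 1/2 < 1, p = c/n^{1/2} ≫ 1/n is above the triangle threshold p ~ 1/n. Asymptotically E[X] ~ (c³/6)·n^{3(1−α)} = (3³/6)·n^{1.5} → ∞; triangles are abundant w.h.p.

E[X] ≈ 11785.523; in regime p = Θ(1/n^{1/2}) E[X] diverges (above the triangle threshold p ~ 1/n).


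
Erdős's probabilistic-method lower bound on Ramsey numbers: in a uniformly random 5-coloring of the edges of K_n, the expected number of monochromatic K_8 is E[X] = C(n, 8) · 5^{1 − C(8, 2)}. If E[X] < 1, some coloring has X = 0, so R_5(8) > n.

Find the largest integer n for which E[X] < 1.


We need C(n, 8) · 5^{1 − 28} < 1, i.e. C(n, 8) < 5^{28 − 1} = 7450580596923828125.
Check values of n near the boundary:
  n = 857: C(857, 8) = 6983854138365964575; 6983854138365964575 < 7450580596923828125? YES
  n = 858: C(858, 8) = 7049584530256467771; 7049584530256467771 < 7450580596923828125? YES
  n = 859: C(859, 8) = 7115855595170747139; 7115855595170747139 < 7450580596923828125? YES
  n = 860: C(860, 8) = 7182671140665308145; 7182671140665308145 < 7450580596923828125? YES
  n = 861: C(861, 8) = 7250034996615275865; 7250034996615275865 < 7450580596923828125? YES
  n = 862: C(862, 8) = 7317951015318931845; 7317951015318931845 < 7450580596923828125? YES
  n = 863: C(863, 8) = 7386423071602617757; 7386423071602617757 < 7450580596923828125? YES
  n = 864: C(864, 8) = 7455455062926006708; 7455455062926006708 < 7450580596923828125? NO
  n = 865: C(865, 8) = 7525050909487743060; 7525050909487743060 < 7450580596923828125? NO
  n = 866: C(866, 8) = 7595214554331451620; 7595214554331451620 < 7450580596923828125? NO
The largest n with C(n, 8) < 7450580596923828125 is n = 863 (where E[X] = 7386423071602617757/7450580596923828125 ≈ 0.9913889). Hence R_5(8) > 863, i.e. R_5(8) ≥ 864.

Largest n = 863; hence R_5(8) > 863.


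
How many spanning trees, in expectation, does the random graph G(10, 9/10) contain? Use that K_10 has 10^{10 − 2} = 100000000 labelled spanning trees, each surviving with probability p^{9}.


K_10 has 10^{10 − 2} = 100000000 labelled spanning trees.
For each such spanning tree H, let X_H = 1 if all 9 edges of H are present in G. Then P[X_H = 1] = p^{9} = (9/10)^{9} = 387420489/1000000000.
Summing the indicators: E[X] = Σ_H E[X_H] = 100000000 · p^{9} = 100000000 · 387420489/1000000000 = 387420489/10.
Numerically: E[X] ≈ 3.874e+07.

E[X] = 100000000 · (9/10)^{9} = 387420489/10 ≈ 3.874e+07.


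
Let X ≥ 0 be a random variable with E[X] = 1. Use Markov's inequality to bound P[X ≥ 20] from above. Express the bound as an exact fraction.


μ = E[X] = 1, a = 20.
Markov: P[X ≥ 20] ≤ μ/a = (1)/20 = 1/20.
Numerically: ≈ 0.050000.
(Since a = 20 > μ = 1.000000, the bound 1/20 is < 1 and informative.)

P[X ≥ 20] ≤ 1/20 ≈ 0.050000.


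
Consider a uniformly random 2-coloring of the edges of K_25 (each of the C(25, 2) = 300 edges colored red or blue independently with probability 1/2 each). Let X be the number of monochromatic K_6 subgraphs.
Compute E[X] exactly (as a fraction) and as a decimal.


Let X = Σ_S X_S over the C(25, 6) = 177100 subsets S of size 6, where X_S = 1 if the K_6 on S is monochromatic.
For a fixed S, the K_6 on S has C(6, 2) = 15 edges. P[all 15 edges red] = (1/2)^15, and likewise for blue, so P[monochromatic] = 2·(1/2)^15 = 2^{1 − 15} = 1/16384.
Summing: E[X] = C(25, 6) · 2^{1 − 15} = 177100 · 1/16384 = 44275/4096.
Numerically: E[X] ≈ 10.8093.

E[X] = C(25,6)·2^(1−C(6,2)) = 44275/4096 ≈ 10.8093.


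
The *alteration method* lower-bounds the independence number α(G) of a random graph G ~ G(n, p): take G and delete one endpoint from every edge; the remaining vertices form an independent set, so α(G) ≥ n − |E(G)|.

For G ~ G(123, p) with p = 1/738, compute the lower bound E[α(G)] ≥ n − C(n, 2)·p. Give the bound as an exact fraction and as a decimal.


E[|E(G)|] = C(123, 2)·p = 7503 · (1/738) = 61/6.
E[α(G)] ≥ n − E[|E(G)|] = 123 − 61/6 = 677/6.
Numerically: ≈ 112.83333.
(This is only a lower bound; the true E[α(G)] may be larger.)

E[α(G)] ≥ 677/6 ≈ 112.83333.


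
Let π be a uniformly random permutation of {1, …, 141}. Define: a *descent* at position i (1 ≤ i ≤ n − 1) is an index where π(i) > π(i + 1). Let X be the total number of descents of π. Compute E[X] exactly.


Write X = Σ X_I over i = 1, …, 140, with X_I the indicator of one descent.
There are 140 indicators.
For each fixed i, the pair (π(i), π(i+1)) is a uniformly random ordered pair of distinct values from {1, …, 141}; by symmetry P[π(i) > π(i+1)] = 1/2.
By linearity: E[X] = 140 · (1/2) = (141 − 1) · (1/2) = 70 ≈ 70.00000.

E[X] = 70 = 70.00000.


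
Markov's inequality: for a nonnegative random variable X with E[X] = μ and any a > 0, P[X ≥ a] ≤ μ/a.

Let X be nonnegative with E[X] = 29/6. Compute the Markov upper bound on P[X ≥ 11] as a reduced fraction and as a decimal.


μ = E[X] = 29/6, a = 11.
Markov: P[X ≥ 11] ≤ μ/a = (29/6)/11 = 29/66.
Numerically: ≈ 0.4394.
(Since a = 11 > μ = 4.8333, the bound 29/66 is < 1 and informative.)

P[X ≥ 11] ≤ 29/66 ≈ 0.4394.


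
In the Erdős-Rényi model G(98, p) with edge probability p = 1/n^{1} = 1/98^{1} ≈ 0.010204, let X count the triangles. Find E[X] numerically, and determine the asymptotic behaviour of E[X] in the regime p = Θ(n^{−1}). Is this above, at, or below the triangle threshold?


Number of potential triangles: C(98, 3) = 152096.
Each occurs with probability p³ ≈ (0.010204)³ ≈ 1.0624825e-06.
By linearity: E[X] = C(98, 3)·p³ ≈ 152096 · 1.0624825e-06 ≈ 0.16160.
Here α = 1, so p = 1/n is exactly at the triangle threshold p ~ 1/n. Asymptotically E[X] → c³/6 = 1³/6 = 1/6 ≈ 0.16667, a bounded constant. In this regime the triangle count is asymptotically Poisson(c³/6).

E[X] ≈ 0.16160; in regime p = Θ(1/n^{1}) E[X] stays bounded (at the triangle threshold p ~ 1/n).


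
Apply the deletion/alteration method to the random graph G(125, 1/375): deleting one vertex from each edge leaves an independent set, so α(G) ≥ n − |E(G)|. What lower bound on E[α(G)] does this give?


E[|E(G)|] = C(125, 2)·p = 7750 · (1/375) = 62/3.
E[α(G)] ≥ n − E[|E(G)|] = 125 − 62/3 = 313/3.
Numerically: ≈ 104.3333.
(This is only a lower bound; the true E[α(G)] may be larger.)

E[α(G)] ≥ 313/3 ≈ 104.3333.


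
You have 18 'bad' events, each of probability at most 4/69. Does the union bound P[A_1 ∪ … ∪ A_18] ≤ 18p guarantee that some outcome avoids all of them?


Union bound: P[∪_{i=1}^{18} A_i] ≤ Σ_i P[A_i] ≤ 18·p = 18·(4/69) = 24/23.
Numerically: 24/23 ≈ 1.043.
Is 24/23 < 1? NO.
Since the bound 24/23 is ≥ 1, the union bound is uninformative here; it does NOT by itself certify existence.

18·p = 24/23 ≈ 1.043; existence NOT certified by the union bound.


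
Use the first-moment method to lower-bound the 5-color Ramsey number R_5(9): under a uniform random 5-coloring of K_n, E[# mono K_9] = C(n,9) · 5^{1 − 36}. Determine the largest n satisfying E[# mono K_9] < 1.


We need C(n, 9) · 5^{1 − 36} < 1, i.e. C(n, 9) < 5^{36 − 1} = 2910383045673370361328125.
Check values of n near the boundary:
  n = 2165: C(2165, 9) = 2832220612024886803272630; 2832220612024886803272630 < 2910383045673370361328125? YES
  n = 2166: C(2166, 9) = 2844037944203015677277940; 2844037944203015677277940 < 2910383045673370361328125? YES
  n = 2167: C(2167, 9) = 2855899084841489792706810; 2855899084841489792706810 < 2910383045673370361328125? YES
  n = 2168: C(2168, 9) = 2867804175977929537095120; 2867804175977929537095120 < 2910383045673370361328125? YES
  n = 2169: C(2169, 9) = 2879753360044504243499683; 2879753360044504243499683 < 2910383045673370361328125? YES
  n = 2170: C(2170, 9) = 2891746779868845075610510; 2891746779868845075610510 < 2910383045673370361328125? YES
  n = 2171: C(2171, 9) = 2903784578674959601827205; 2903784578674959601827205 < 2910383045673370361328125? YES
  n = 2172: C(2172, 9) = 2915866900084148060642020; 2915866900084148060642020 < 2910383045673370361328125? NO
  n = 2173: C(2173, 9) = 2927993888115921319674265; 2927993888115921319674265 < 2910383045673370361328125? NO
  n = 2174: C(2174, 9) = 2940165687188920530702934; 2940165687188920530702934 < 2910383045673370361328125? NO
The largest n with C(n, 9) < 2910383045673370361328125 is n = 2171 (where E[X] = 580756915734991920365441/582076609134674072265625 ≈ 0.9977). Hence R_5(9) > 2171, i.e. R_5(9) ≥ 2172.

Largest n = 2171; hence R_5(9) > 2171.


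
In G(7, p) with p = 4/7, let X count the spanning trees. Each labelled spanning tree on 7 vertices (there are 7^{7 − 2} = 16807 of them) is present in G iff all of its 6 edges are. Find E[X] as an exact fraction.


K_7 has 7^{7 − 2} = 16807 labelled spanning trees.
For each such spanning tree H, let X_H = 1 if all 6 edges of H are present in G. Then P[X_H = 1] = p^{6} = (4/7)^{6} = 4096/117649.
By linearity of expectation: E[X] = Σ_H E[X_H] = 16807 · p^{6} = 16807 · 4096/117649 = 4096/7.
Numerically: E[X] ≈ 585.14.

E[X] = 16807 · (4/7)^{6} = 4096/7 ≈ 585.14.


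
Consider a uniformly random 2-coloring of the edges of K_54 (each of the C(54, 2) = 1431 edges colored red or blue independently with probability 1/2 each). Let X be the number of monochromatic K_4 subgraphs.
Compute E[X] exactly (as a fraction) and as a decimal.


Let X = Σ_S X_S over the C(54, 4) = 316251 subsets S of size 4, where X_S = 1 if the K_4 on S is monochromatic.
For a fixed S, the K_4 on S has C(4, 2) = 6 edges. P[all 6 edges red] = (1/2)^6, and likewise for blue, so P[monochromatic] = 2·(1/2)^6 = 2^{1 − 6} = 1/32.
Summing: E[X] = C(54, 4) · 2^{1 − 6} = 316251 · 1/32 = 316251/32.
Numerically: E[X] ≈ 9882.8438.

E[X] = C(54,4)·2^(1−C(4,2)) = 316251/32 ≈ 9882.8438.


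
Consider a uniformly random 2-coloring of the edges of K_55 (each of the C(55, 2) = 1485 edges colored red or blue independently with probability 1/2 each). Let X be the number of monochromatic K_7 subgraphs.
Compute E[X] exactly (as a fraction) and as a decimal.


Let X = Σ_S X_S over the C(55, 7) = 202927725 subsets S of size 7, where X_S = 1 if the K_7 on S is monochromatic.
For a fixed S, the K_7 on S has C(7, 2) = 21 edges. P[all 21 edges red] = (1/2)^21, and likewise for blue, so P[monochromatic] = 2·(1/2)^21 = 2^{1 − 21} = 1/1048576.
By linearity: E[X] = C(55, 7) · 2^{1 − 21} = 202927725 · 1/1048576 = 202927725/1048576.
Numerically: E[X] ≈ 193.52696.

E[X] = C(55,7)·2^(1−C(7,2)) = 202927725/1048576 ≈ 193.52696.


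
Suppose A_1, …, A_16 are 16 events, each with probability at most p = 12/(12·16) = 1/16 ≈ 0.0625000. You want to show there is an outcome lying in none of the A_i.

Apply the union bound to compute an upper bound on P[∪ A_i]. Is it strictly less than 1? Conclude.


Union bound: P[∪_{i=1}^{16} A_i] ≤ Σ_i P[A_i] ≤ 16·p = 16·(1/16) = 1.
Numerically: 1 ≈ 1.0000000.
Is 1 < 1? NO.
Since the bound 1 is ≥ 1, the union bound is uninformative here; it does NOT by itself certify existence.

16·p = 1 ≈ 1.0000000; existence NOT certified by the union bound.


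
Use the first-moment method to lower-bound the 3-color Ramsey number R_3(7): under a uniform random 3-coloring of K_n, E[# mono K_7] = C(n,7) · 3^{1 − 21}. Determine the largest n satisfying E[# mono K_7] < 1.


We need C(n, 7) · 3^{1 − 21} < 1, i.e. C(n, 7) < 3^{21 − 1} = 3486784401.
Check values of n near the boundary:
  n = 78: C(78, 7) = 2641902120; 2641902120 < 3486784401? YES
  n = 79: C(79, 7) = 2898753715; 2898753715 < 3486784401? YES
  n = 80: C(80, 7) = 3176716400; 3176716400 < 3486784401? YES
  n = 81: C(81, 7) = 3477216600; 3477216600 < 3486784401? YES
  n = 82: C(82, 7) = 3801756816; 3801756816 < 3486784401? NO
  n = 83: C(83, 7) = 4151918628; 4151918628 < 3486784401? NO
  n = 84: C(84, 7) = 4529365776; 4529365776 < 3486784401? NO
The largest n with C(n, 7) < 3486784401 is n = 81 (where E[X] = 42928600/43046721 ≈ 0.99726). Hence R_3(7) > 81, i.e. R_3(7) ≥ 82.

Largest n = 81; hence R_3(7) > 81.


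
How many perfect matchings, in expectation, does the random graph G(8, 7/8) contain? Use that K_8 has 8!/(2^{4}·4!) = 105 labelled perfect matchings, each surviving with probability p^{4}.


K_8 has 8!/(2^{4}·4!) = 105 labelled perfect matchings.
For each such perfect matching H, let X_H = 1 if all 4 edges of H are present in G. Then P[X_H = 1] = p^{4} = (7/8)^{4} = 2401/4096.
By linearity of expectation: E[X] = Σ_H E[X_H] = 105 · p^{4} = 105 · 2401/4096 = 252105/4096.
Numerically: E[X] ≈ 61.549.

E[X] = 105 · (7/8)^{4} = 252105/4096 ≈ 61.549.


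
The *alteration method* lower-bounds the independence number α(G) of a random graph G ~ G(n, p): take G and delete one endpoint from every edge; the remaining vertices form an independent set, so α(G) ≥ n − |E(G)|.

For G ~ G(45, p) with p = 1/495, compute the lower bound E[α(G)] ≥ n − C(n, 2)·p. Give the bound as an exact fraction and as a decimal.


E[|E(G)|] = C(45, 2)·p = 990 · (1/495) = 2.
E[α(G)] ≥ n − E[|E(G)|] = 45 − 2 = 43.
Numerically: ≈ 43.00000.
(This is only a lower bound; the true E[α(G)] may be larger.)

E[α(G)] ≥ 43 ≈ 43.00000.


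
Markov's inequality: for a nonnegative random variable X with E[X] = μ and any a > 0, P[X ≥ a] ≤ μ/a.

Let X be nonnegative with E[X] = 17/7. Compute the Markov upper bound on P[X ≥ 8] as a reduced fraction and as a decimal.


μ = E[X] = 17/7, a = 8.
Markov: P[X ≥ 8] ≤ μ/a = (17/7)/8 = 17/56.
Numerically: ≈ 0.304.
(Since a = 8 > μ = 2.429, the bound 17/56 is < 1 and informative.)

P[X ≥ 8] ≤ 17/56 ≈ 0.304.


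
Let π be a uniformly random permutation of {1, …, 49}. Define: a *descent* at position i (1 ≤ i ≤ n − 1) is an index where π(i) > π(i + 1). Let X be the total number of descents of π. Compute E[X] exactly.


Write X = Σ X_I over i = 1, …, 48, with X_I the indicator of one descent.
There are 48 indicators.
For each fixed i, the pair (π(i), π(i+1)) is a uniformly random ordered pair of distinct values from {1, …, 49}; by symmetry P[π(i) > π(i+1)] = 1/2.
By linearity: E[X] = 48 · (1/2) = (49 − 1) · (1/2) = 24 ≈ 24.000.

E[X] = 24 = 24.000.


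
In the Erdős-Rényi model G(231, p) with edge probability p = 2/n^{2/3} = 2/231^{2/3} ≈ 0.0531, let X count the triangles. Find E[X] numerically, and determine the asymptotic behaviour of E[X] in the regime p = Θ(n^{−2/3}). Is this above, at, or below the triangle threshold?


Number of potential triangles: C(231, 3) = 2027795.
Each occurs with probability p³ ≈ (0.0531)³ ≈ 1.49922e-04.
By linearity: E[X] = C(231, 3)·p³ ≈ 2027795 · 1.49922e-04 ≈ 304.012.
Since α = 2/3 < 1, p = c/n^{2/3} ≫ 1/n is above the triangle threshold p ~ 1/n. Asymptotically E[X] ~ (c³/6)·n^{3(1−α)} = (2³/6)·n^{1} → ∞; triangles are abundant w.h.p.

E[X] ≈ 304.012; in regime p = Θ(1/n^{2/3}) E[X] diverges (above the triangle threshold p ~ 1/n).


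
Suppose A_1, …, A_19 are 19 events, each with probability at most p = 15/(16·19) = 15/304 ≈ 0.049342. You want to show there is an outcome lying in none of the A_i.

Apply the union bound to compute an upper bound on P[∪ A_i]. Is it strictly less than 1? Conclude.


Union bound: P[∪_{i=1}^{19} A_i] ≤ Σ_i P[A_i] ≤ 19·p = 19·(15/304) = 15/16.
Numerically: 15/16 ≈ 0.937500.
Is 15/16 < 1? YES.
Since P[∪ A_i] ≤ 15/16 < 1, the complement has P[∩ A_i^c] ≥ 1 − 15/16 = 1/16 > 0, so some outcome avoids every A_i.

19·p = 15/16 ≈ 0.937500; existence CERTIFIED by the union bound.


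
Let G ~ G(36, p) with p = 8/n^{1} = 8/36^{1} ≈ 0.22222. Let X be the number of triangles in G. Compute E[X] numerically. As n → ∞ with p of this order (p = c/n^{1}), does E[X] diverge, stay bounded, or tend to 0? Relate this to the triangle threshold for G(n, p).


Number of potential triangles: C(36, 3) = 7140.
Each occurs with probability p³ ≈ (0.22222)³ ≈ 1.0973937e-02.
By linearity: E[X] = C(36, 3)·p³ ≈ 7140 · 1.0973937e-02 ≈ 78.35391.
Here α = 1, so p = 8/n is exactly at the triangle threshold p ~ 1/n. Asymptotically E[X] → c³/6 = 8³/6 = 256/3 ≈ 85.33333, a bounded constant. In this regime the triangle count is asymptotically Poisson(c³/6).

E[X] ≈ 78.35391; in regime p = Θ(1/n^{1}) E[X] stays bounded (at the triangle threshold p ~ 1/n).


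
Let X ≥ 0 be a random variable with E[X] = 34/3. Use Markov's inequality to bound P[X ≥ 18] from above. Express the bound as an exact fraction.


μ = E[X] = 34/3, a = 18.
Markov: P[X ≥ 18] ≤ μ/a = (34/3)/18 = 17/27.
Numerically: ≈ 0.62963.
(Since a = 18 > μ = 11.33333, the bound 17/27 is < 1 and informative.)

P[X ≥ 18] ≤ 17/27 ≈ 0.62963.


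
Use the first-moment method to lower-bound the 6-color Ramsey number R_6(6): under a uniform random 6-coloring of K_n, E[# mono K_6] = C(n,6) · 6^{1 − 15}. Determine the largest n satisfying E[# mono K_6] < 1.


We need C(n, 6) · 6^{1 − 15} < 1, i.e. C(n, 6) < 6^{15 − 1} = 78364164096.
Check values of n near the boundary:
  n = 192: C(192, 6) = 64300886496; 64300886496 < 78364164096? YES
  n = 193: C(193, 6) = 66364016544; 66364016544 < 78364164096? YES
  n = 194: C(194, 6) = 68482017072; 68482017072 < 78364164096? YES
  n = 195: C(195, 6) = 70656049360; 70656049360 < 78364164096? YES
  n = 196: C(196, 6) = 72887293024; 72887293024 < 78364164096? YES
  n = 197: C(197, 6) = 75176946208; 75176946208 < 78364164096? YES
  n = 198: C(198, 6) = 77526225777; 77526225777 < 78364164096? YES
  n = 199: C(199, 6) = 79936367511; 79936367511 < 78364164096? NO
  n = 200: C(200, 6) = 82408626300; 82408626300 < 78364164096? NO
  n = 201: C(201, 6) = 84944276340; 84944276340 < 78364164096? NO
The largest n with C(n, 6) < 78364164096 is n = 198 (where E[X] = 25842075259/26121388032 ≈ 0.98931). Hence R_6(6) > 198, i.e. R_6(6) ≥ 199.

Largest n = 198; hence R_6(6) > 198.


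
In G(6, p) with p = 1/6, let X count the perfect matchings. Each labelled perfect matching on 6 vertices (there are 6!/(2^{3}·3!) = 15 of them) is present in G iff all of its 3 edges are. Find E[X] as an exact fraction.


K_6 has 6!/(2^{3}·3!) = 15 labelled perfect matchings.
For each such perfect matching H, let X_H = 1 if all 3 edges of H are present in G. Then P[X_H = 1] = p^{3} = (1/6)^{3} = 1/216.
Summing the indicators: E[X] = Σ_H E[X_H] = 15 · p^{3} = 15 · 1/216 = 5/72.
Numerically: E[X] ≈ 0.0694.

E[X] = 15 · (1/6)^{3} = 5/72 ≈ 0.0694.


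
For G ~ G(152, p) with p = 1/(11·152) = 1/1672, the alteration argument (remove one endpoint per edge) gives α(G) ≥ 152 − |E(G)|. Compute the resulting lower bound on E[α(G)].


E[|E(G)|] = C(152, 2)·p = 11476 · (1/1672) = 151/22.
E[α(G)] ≥ n − E[|E(G)|] = 152 − 151/22 = 3193/22.
Numerically: ≈ 145.1364.
(This is only a lower bound; the true E[α(G)] may be larger.)

E[α(G)] ≥ 3193/22 ≈ 145.1364.


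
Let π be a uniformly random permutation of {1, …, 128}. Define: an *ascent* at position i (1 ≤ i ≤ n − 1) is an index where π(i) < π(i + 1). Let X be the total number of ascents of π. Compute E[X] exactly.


Write X = Σ X_I over i = 1, …, 127, with X_I the indicator of one ascent.
There are 127 indicators.
For each fixed i, the pair (π(i), π(i+1)) is a uniformly random ordered pair of distinct values from {1, …, 128}; by symmetry P[π(i) < π(i+1)] = 1/2.
By linearity: E[X] = 127 · (1/2) = (128 − 1) · (1/2) = 127/2 ≈ 63.500000.

E[X] = 127/2 = 63.500000.


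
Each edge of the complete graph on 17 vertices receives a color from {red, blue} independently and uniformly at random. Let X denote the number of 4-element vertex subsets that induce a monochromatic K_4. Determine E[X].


Let X = Σ_S X_S over the C(17, 4) = 2380 subsets S of size 4, where X_S = 1 if the K_4 on S is monochromatic.
For a fixed S, the K_4 on S has C(4, 2) = 6 edges. P[all 6 edges red] = (1/2)^6, and likewise for blue, so P[monochromatic] = 2·(1/2)^6 = 2^{1 − 6} = 1/32.
By linearity of expectation: E[X] = C(17, 4) · 2^{1 − 6} = 2380 · 1/32 = 595/8.
Numerically: E[X] ≈ 74.37500.

E[X] = C(17,4)·2^(1−C(4,2)) = 595/8 ≈ 74.37500.


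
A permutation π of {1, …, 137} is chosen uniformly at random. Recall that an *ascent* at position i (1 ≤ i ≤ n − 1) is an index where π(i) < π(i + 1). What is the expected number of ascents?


Write X = Σ X_I over i = 1, …, 136, with X_I the indicator of one ascent.
There are 136 indicators.
For each fixed i, the pair (π(i), π(i+1)) is a uniformly random ordered pair of distinct values from {1, …, 137}; by symmetry P[π(i) < π(i+1)] = 1/2.
By linearity: E[X] = 136 · (1/2) = (137 − 1) · (1/2) = 68 ≈ 68.0000.

E[X] = 68 = 68.0000.


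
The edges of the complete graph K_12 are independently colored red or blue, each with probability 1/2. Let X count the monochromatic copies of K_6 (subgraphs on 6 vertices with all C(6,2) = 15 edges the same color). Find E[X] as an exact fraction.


Let X = Σ_S X_S over the C(12, 6) = 924 subsets S of size 6, where X_S = 1 if the K_6 on S is monochromatic.
For a fixed S, the K_6 on S has C(6, 2) = 15 edges. P[all 15 edges red] = (1/2)^15, and likewise for blue, so P[monochromatic] = 2·(1/2)^15 = 2^{1 − 15} = 1/16384.
Summing: E[X] = C(12, 6) · 2^{1 − 15} = 924 · 1/16384 = 231/4096.
Numerically: E[X] ≈ 0.0564.

E[X] = C(12,6)·2^(1−C(6,2)) = 231/4096 ≈ 0.0564.


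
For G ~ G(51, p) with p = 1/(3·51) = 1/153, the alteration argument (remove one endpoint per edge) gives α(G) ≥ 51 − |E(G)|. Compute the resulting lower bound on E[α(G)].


E[|E(G)|] = C(51, 2)·p = 1275 · (1/153) = 25/3.
E[α(G)] ≥ n − E[|E(G)|] = 51 − 25/3 = 128/3.
Numerically: ≈ 42.666667.
(This is only a lower bound; the true E[α(G)] may be larger.)

E[α(G)] ≥ 128/3 ≈ 42.666667.


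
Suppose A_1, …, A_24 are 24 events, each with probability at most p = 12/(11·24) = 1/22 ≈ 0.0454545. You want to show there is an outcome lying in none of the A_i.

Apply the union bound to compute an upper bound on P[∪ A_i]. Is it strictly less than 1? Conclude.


Union bound: P[∪_{i=1}^{24} A_i] ≤ Σ_i P[A_i] ≤ 24·p = 24·(1/22) = 12/11.
Numerically: 12/11 ≈ 1.0909091.
Is 12/11 < 1? NO.
Since the bound 12/11 is ≥ 1, the union bound is uninformative here; it does NOT by itself certify existence.

24·p = 12/11 ≈ 1.0909091; existence NOT certified by the union bound.


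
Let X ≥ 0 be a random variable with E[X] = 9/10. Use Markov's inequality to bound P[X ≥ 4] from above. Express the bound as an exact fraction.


μ = E[X] = 9/10, a = 4.
Markov: P[X ≥ 4] ≤ μ/a = (9/10)/4 = 9/40.
Numerically: ≈ 0.225000.
(Since a = 4 > μ = 0.900000, the bound 9/40 is < 1 and informative.)

P[X ≥ 4] ≤ 9/40 ≈ 0.225000.


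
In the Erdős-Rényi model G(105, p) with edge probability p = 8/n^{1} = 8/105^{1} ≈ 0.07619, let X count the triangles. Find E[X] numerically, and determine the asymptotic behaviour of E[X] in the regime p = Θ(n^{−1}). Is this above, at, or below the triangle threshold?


Number of potential triangles: C(105, 3) = 187460.
Each occurs with probability p³ ≈ (0.07619)³ ≈ 4.4228485e-04.
By linearity: E[X] = C(105, 3)·p³ ≈ 187460 · 4.4228485e-04 ≈ 82.91072.
Here α = 1, so p = 8/n is exactly at the triangle threshold p ~ 1/n. Asymptotically E[X] → c³/6 = 8³/6 = 256/3 ≈ 85.33333, a bounded constant. In this regime the triangle count is asymptotically Poisson(c³/6).

E[X] ≈ 82.91072; in regime p = Θ(1/n^{1}) E[X] stays bounded (at the triangle threshold p ~ 1/n).


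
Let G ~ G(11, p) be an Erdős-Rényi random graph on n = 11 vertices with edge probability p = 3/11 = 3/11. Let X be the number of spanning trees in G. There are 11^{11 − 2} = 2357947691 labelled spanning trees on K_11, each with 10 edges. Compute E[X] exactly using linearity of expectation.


K_11 has 11^{11 − 2} = 2357947691 labelled spanning trees.
For each such spanning tree H, let X_H = 1 if all 10 edges of H are present in G. Then P[X_H = 1] = p^{10} = (3/11)^{10} = 59049/25937424601.
By linearity: E[X] = Σ_H E[X_H] = 2357947691 · p^{10} = 2357947691 · 59049/25937424601 = 59049/11.
Numerically: E[X] ≈ 5368.1.

E[X] = 2357947691 · (3/11)^{10} = 59049/11 ≈ 5368.1.


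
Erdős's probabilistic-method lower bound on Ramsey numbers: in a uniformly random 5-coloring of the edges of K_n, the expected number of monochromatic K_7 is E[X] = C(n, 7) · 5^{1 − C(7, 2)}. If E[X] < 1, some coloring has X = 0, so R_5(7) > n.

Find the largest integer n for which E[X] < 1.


We need C(n, 7) · 5^{1 − 21} < 1, i.e. C(n, 7) < 5^{21 − 1} = 95367431640625.
Check values of n near the boundary:
  n = 334: C(334, 7) = 86359460961576; 86359460961576 < 95367431640625? YES
  n = 335: C(335, 7) = 88202498238195; 88202498238195 < 95367431640625? YES
  n = 336: C(336, 7) = 90079147136880; 90079147136880 < 95367431640625? YES
  n = 337: C(337, 7) = 91989916924632; 91989916924632 < 95367431640625? YES
  n = 338: C(338, 7) = 93935323022736; 93935323022736 < 95367431640625? YES
  n = 339: C(339, 7) = 95915887062372; 95915887062372 < 95367431640625? NO
  n = 340: C(340, 7) = 97932136940560; 97932136940560 < 95367431640625? NO
The largest n with C(n, 7) < 95367431640625 is n = 338 (where E[X] = 93935323022736/95367431640625 ≈ 0.984983). Hence R_5(7) > 338, i.e. R_5(7) ≥ 339.

Largest n = 338; hence R_5(7) > 338.
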